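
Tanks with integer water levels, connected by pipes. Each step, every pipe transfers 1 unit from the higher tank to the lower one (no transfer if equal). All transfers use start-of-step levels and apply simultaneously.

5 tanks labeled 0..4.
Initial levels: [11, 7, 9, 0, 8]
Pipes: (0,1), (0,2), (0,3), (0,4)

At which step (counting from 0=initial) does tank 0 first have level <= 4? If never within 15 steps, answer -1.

Step 1: flows [0->1,0->2,0->3,0->4] -> levels [7 8 10 1 9]
Step 2: flows [1->0,2->0,0->3,4->0] -> levels [9 7 9 2 8]
Step 3: flows [0->1,0=2,0->3,0->4] -> levels [6 8 9 3 9]
Step 4: flows [1->0,2->0,0->3,4->0] -> levels [8 7 8 4 8]
Step 5: flows [0->1,0=2,0->3,0=4] -> levels [6 8 8 5 8]
Step 6: flows [1->0,2->0,0->3,4->0] -> levels [8 7 7 6 7]
Step 7: flows [0->1,0->2,0->3,0->4] -> levels [4 8 8 7 8]
Tank 0 first reaches <=4 at step 7

Answer: 7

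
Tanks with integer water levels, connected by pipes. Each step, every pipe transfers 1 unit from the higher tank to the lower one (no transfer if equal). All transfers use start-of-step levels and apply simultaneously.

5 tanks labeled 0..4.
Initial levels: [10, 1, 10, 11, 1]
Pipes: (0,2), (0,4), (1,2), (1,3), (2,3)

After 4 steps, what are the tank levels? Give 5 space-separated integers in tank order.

Answer: 7 8 5 8 5

Derivation:
Step 1: flows [0=2,0->4,2->1,3->1,3->2] -> levels [9 3 10 9 2]
Step 2: flows [2->0,0->4,2->1,3->1,2->3] -> levels [9 5 7 9 3]
Step 3: flows [0->2,0->4,2->1,3->1,3->2] -> levels [7 7 8 7 4]
Step 4: flows [2->0,0->4,2->1,1=3,2->3] -> levels [7 8 5 8 5]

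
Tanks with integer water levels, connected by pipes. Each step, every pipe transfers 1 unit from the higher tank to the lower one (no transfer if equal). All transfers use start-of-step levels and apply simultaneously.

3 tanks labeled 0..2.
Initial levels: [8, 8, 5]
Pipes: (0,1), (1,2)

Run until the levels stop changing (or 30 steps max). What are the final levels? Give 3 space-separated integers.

Step 1: flows [0=1,1->2] -> levels [8 7 6]
Step 2: flows [0->1,1->2] -> levels [7 7 7]
Step 3: flows [0=1,1=2] -> levels [7 7 7]
  -> stable (no change)

Answer: 7 7 7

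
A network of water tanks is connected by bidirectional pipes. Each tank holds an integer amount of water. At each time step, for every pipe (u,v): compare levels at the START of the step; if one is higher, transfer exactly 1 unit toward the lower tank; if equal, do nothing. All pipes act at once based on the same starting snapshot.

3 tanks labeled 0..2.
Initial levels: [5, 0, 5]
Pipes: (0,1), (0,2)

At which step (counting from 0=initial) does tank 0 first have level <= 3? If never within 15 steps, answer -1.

Answer: 3

Derivation:
Step 1: flows [0->1,0=2] -> levels [4 1 5]
Step 2: flows [0->1,2->0] -> levels [4 2 4]
Step 3: flows [0->1,0=2] -> levels [3 3 4]
Tank 0 first reaches <=3 at step 3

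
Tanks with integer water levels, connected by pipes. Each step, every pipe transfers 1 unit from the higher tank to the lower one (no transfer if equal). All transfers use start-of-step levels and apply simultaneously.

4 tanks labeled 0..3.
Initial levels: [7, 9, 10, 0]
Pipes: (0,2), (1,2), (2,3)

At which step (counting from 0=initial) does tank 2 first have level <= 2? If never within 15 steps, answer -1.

Step 1: flows [2->0,2->1,2->3] -> levels [8 10 7 1]
Step 2: flows [0->2,1->2,2->3] -> levels [7 9 8 2]
Step 3: flows [2->0,1->2,2->3] -> levels [8 8 7 3]
Step 4: flows [0->2,1->2,2->3] -> levels [7 7 8 4]
Step 5: flows [2->0,2->1,2->3] -> levels [8 8 5 5]
Step 6: flows [0->2,1->2,2=3] -> levels [7 7 7 5]
Step 7: flows [0=2,1=2,2->3] -> levels [7 7 6 6]
Step 8: flows [0->2,1->2,2=3] -> levels [6 6 8 6]
Step 9: flows [2->0,2->1,2->3] -> levels [7 7 5 7]
Step 10: flows [0->2,1->2,3->2] -> levels [6 6 8 6]
  -> period-2 cycle (repeats step 8); tank 2 never drops to <=2
Tank 2 never reaches <=2 within 15 steps

Answer: -1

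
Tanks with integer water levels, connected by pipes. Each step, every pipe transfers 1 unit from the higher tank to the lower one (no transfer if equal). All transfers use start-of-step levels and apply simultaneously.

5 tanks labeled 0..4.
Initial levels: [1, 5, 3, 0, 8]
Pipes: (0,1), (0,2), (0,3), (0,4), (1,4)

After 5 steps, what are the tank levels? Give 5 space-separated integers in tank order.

Answer: 5 3 3 3 3

Derivation:
Step 1: flows [1->0,2->0,0->3,4->0,4->1] -> levels [3 5 2 1 6]
Step 2: flows [1->0,0->2,0->3,4->0,4->1] -> levels [3 5 3 2 4]
Step 3: flows [1->0,0=2,0->3,4->0,1->4] -> levels [4 3 3 3 4]
Step 4: flows [0->1,0->2,0->3,0=4,4->1] -> levels [1 5 4 4 3]
Step 5: flows [1->0,2->0,3->0,4->0,1->4] -> levels [5 3 3 3 3]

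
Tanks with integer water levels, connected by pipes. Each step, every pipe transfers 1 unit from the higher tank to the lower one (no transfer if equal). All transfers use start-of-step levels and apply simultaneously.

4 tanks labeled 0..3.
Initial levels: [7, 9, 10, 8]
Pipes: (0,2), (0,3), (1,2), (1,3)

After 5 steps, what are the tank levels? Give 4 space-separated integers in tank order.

Answer: 9 9 8 8

Derivation:
Step 1: flows [2->0,3->0,2->1,1->3] -> levels [9 9 8 8]
Step 2: flows [0->2,0->3,1->2,1->3] -> levels [7 7 10 10]
Step 3: flows [2->0,3->0,2->1,3->1] -> levels [9 9 8 8]
  -> period-2 cycle: step 3 state = step 1 state
  -> state at step 5: (5-1) mod 2 = 0, same as step 1 -> [9 9 8 8]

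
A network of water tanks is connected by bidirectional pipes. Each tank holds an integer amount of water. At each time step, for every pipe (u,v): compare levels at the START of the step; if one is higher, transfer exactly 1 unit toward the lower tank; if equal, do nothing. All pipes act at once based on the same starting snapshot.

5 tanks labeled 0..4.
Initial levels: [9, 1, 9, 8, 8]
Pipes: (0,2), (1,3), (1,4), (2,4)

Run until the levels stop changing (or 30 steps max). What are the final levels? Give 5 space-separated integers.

Step 1: flows [0=2,3->1,4->1,2->4] -> levels [9 3 8 7 8]
Step 2: flows [0->2,3->1,4->1,2=4] -> levels [8 5 9 6 7]
Step 3: flows [2->0,3->1,4->1,2->4] -> levels [9 7 7 5 7]
Step 4: flows [0->2,1->3,1=4,2=4] -> levels [8 6 8 6 7]
Step 5: flows [0=2,1=3,4->1,2->4] -> levels [8 7 7 6 7]
Step 6: flows [0->2,1->3,1=4,2=4] -> levels [7 6 8 7 7]
Step 7: flows [2->0,3->1,4->1,2->4] -> levels [8 8 6 6 7]
Step 8: flows [0->2,1->3,1->4,4->2] -> levels [7 6 8 7 7]
  -> period-2 cycle: step 8 state = step 6 state; never stabilizes
  -> state at step 30: (30-6) mod 2 = 0, same as step 6 -> [7 6 8 7 7]

Answer: 7 6 8 7 7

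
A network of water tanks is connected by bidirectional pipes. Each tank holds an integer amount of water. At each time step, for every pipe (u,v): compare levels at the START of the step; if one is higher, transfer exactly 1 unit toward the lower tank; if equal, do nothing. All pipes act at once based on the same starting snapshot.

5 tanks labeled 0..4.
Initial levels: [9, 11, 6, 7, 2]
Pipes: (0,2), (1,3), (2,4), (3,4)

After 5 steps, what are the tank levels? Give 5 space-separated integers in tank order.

Step 1: flows [0->2,1->3,2->4,3->4] -> levels [8 10 6 7 4]
Step 2: flows [0->2,1->3,2->4,3->4] -> levels [7 9 6 7 6]
Step 3: flows [0->2,1->3,2=4,3->4] -> levels [6 8 7 7 7]
Step 4: flows [2->0,1->3,2=4,3=4] -> levels [7 7 6 8 7]
Step 5: flows [0->2,3->1,4->2,3->4] -> levels [6 8 8 6 7]

Answer: 6 8 8 6 7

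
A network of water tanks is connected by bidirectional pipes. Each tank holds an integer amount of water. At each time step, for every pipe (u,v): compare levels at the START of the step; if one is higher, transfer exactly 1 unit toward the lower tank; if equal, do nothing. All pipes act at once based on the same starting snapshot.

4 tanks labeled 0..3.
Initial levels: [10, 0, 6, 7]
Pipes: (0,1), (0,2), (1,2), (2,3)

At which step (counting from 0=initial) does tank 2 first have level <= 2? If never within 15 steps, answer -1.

Step 1: flows [0->1,0->2,2->1,3->2] -> levels [8 2 7 6]
Step 2: flows [0->1,0->2,2->1,2->3] -> levels [6 4 6 7]
Step 3: flows [0->1,0=2,2->1,3->2] -> levels [5 6 6 6]
Step 4: flows [1->0,2->0,1=2,2=3] -> levels [7 5 5 6]
Step 5: flows [0->1,0->2,1=2,3->2] -> levels [5 6 7 5]
Step 6: flows [1->0,2->0,2->1,2->3] -> levels [7 6 4 6]
Step 7: flows [0->1,0->2,1->2,3->2] -> levels [5 6 7 5]
  -> period-2 cycle (repeats step 5); tank 2 never drops to <=2
Tank 2 never reaches <=2 within 15 steps

Answer: -1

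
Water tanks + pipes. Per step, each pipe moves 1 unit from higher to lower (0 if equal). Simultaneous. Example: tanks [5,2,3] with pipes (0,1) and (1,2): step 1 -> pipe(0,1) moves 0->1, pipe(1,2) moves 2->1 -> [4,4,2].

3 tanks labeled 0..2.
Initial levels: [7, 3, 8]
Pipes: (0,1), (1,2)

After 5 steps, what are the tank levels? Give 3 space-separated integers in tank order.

Step 1: flows [0->1,2->1] -> levels [6 5 7]
Step 2: flows [0->1,2->1] -> levels [5 7 6]
Step 3: flows [1->0,1->2] -> levels [6 5 7]
  -> period-2 cycle: step 3 state = step 1 state
  -> state at step 5: (5-1) mod 2 = 0, same as step 1 -> [6 5 7]

Answer: 6 5 7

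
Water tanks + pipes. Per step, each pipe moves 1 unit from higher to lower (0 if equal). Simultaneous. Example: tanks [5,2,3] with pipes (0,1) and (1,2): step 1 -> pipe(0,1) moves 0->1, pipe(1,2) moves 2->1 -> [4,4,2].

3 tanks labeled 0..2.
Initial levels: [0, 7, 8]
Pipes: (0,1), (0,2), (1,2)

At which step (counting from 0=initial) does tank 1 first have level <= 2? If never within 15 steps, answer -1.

Answer: -1

Derivation:
Step 1: flows [1->0,2->0,2->1] -> levels [2 7 6]
Step 2: flows [1->0,2->0,1->2] -> levels [4 5 6]
Step 3: flows [1->0,2->0,2->1] -> levels [6 5 4]
Step 4: flows [0->1,0->2,1->2] -> levels [4 5 6]
  -> period-2 cycle (repeats step 2); tank 1 never drops to <=2
Tank 1 never reaches <=2 within 15 steps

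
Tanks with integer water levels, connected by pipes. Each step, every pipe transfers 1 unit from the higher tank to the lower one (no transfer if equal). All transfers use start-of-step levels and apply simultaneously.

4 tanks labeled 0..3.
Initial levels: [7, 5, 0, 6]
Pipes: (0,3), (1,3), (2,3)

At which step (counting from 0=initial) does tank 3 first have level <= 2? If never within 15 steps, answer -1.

Step 1: flows [0->3,3->1,3->2] -> levels [6 6 1 5]
Step 2: flows [0->3,1->3,3->2] -> levels [5 5 2 6]
Step 3: flows [3->0,3->1,3->2] -> levels [6 6 3 3]
Step 4: flows [0->3,1->3,2=3] -> levels [5 5 3 5]
Step 5: flows [0=3,1=3,3->2] -> levels [5 5 4 4]
Step 6: flows [0->3,1->3,2=3] -> levels [4 4 4 6]
Step 7: flows [3->0,3->1,3->2] -> levels [5 5 5 3]
Step 8: flows [0->3,1->3,2->3] -> levels [4 4 4 6]
  -> period-2 cycle (repeats step 6); tank 3 never drops to <=2
Tank 3 never reaches <=2 within 15 steps

Answer: -1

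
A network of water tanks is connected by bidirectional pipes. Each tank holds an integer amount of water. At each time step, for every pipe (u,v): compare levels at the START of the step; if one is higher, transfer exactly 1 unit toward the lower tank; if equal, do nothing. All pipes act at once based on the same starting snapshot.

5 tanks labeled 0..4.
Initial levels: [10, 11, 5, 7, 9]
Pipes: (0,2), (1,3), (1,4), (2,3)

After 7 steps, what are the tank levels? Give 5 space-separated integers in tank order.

Step 1: flows [0->2,1->3,1->4,3->2] -> levels [9 9 7 7 10]
Step 2: flows [0->2,1->3,4->1,2=3] -> levels [8 9 8 8 9]
Step 3: flows [0=2,1->3,1=4,2=3] -> levels [8 8 8 9 9]
Step 4: flows [0=2,3->1,4->1,3->2] -> levels [8 10 9 7 8]
Step 5: flows [2->0,1->3,1->4,2->3] -> levels [9 8 7 9 9]
Step 6: flows [0->2,3->1,4->1,3->2] -> levels [8 10 9 7 8]
  -> period-2 cycle: step 6 state = step 4 state
  -> state at step 7: (7-4) mod 2 = 1, same as step 5 -> [9 8 7 9 9]

Answer: 9 8 7 9 9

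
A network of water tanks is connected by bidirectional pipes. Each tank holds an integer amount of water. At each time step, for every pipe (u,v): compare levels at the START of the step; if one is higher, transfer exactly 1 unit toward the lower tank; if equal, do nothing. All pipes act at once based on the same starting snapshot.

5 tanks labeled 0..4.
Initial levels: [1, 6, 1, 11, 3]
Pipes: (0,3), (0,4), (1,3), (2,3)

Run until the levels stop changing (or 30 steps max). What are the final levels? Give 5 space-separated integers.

Answer: 3 4 4 7 4

Derivation:
Step 1: flows [3->0,4->0,3->1,3->2] -> levels [3 7 2 8 2]
Step 2: flows [3->0,0->4,3->1,3->2] -> levels [3 8 3 5 3]
Step 3: flows [3->0,0=4,1->3,3->2] -> levels [4 7 4 4 3]
Step 4: flows [0=3,0->4,1->3,2=3] -> levels [3 6 4 5 4]
Step 5: flows [3->0,4->0,1->3,3->2] -> levels [5 5 5 4 3]
Step 6: flows [0->3,0->4,1->3,2->3] -> levels [3 4 4 7 4]
Step 7: flows [3->0,4->0,3->1,3->2] -> levels [5 5 5 4 3]
  -> period-2 cycle: step 7 state = step 5 state; never stabilizes
  -> state at step 30: (30-5) mod 2 = 1, same as step 6 -> [3 4 4 7 4]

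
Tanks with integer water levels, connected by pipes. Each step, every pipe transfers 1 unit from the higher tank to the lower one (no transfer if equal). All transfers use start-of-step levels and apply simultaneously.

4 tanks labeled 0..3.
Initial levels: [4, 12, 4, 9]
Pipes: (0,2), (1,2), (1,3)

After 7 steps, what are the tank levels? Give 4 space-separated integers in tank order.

Step 1: flows [0=2,1->2,1->3] -> levels [4 10 5 10]
Step 2: flows [2->0,1->2,1=3] -> levels [5 9 5 10]
Step 3: flows [0=2,1->2,3->1] -> levels [5 9 6 9]
Step 4: flows [2->0,1->2,1=3] -> levels [6 8 6 9]
Step 5: flows [0=2,1->2,3->1] -> levels [6 8 7 8]
Step 6: flows [2->0,1->2,1=3] -> levels [7 7 7 8]
Step 7: flows [0=2,1=2,3->1] -> levels [7 8 7 7]

Answer: 7 8 7 7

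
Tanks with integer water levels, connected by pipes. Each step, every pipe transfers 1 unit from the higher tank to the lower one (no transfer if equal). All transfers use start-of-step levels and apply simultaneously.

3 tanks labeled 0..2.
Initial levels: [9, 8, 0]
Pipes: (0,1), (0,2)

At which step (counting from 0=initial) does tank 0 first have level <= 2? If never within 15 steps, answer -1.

Step 1: flows [0->1,0->2] -> levels [7 9 1]
Step 2: flows [1->0,0->2] -> levels [7 8 2]
Step 3: flows [1->0,0->2] -> levels [7 7 3]
Step 4: flows [0=1,0->2] -> levels [6 7 4]
Step 5: flows [1->0,0->2] -> levels [6 6 5]
Step 6: flows [0=1,0->2] -> levels [5 6 6]
Step 7: flows [1->0,2->0] -> levels [7 5 5]
Step 8: flows [0->1,0->2] -> levels [5 6 6]
  -> period-2 cycle (repeats step 6); tank 0 never drops to <=2
Tank 0 never reaches <=2 within 15 steps

Answer: -1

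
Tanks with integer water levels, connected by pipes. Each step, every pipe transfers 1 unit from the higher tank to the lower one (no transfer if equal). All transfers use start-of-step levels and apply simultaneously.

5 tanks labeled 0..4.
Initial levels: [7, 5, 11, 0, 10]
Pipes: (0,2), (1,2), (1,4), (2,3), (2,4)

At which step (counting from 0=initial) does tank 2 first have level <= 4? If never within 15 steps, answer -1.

Step 1: flows [2->0,2->1,4->1,2->3,2->4] -> levels [8 7 7 1 10]
Step 2: flows [0->2,1=2,4->1,2->3,4->2] -> levels [7 8 8 2 8]
Step 3: flows [2->0,1=2,1=4,2->3,2=4] -> levels [8 8 6 3 8]
Step 4: flows [0->2,1->2,1=4,2->3,4->2] -> levels [7 7 8 4 7]
Step 5: flows [2->0,2->1,1=4,2->3,2->4] -> levels [8 8 4 5 8]
Tank 2 first reaches <=4 at step 5

Answer: 5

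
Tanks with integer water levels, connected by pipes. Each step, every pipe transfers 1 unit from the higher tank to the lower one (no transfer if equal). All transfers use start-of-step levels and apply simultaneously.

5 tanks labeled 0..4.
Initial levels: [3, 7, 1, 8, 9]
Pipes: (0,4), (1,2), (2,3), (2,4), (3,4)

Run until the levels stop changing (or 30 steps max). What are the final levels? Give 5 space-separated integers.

Step 1: flows [4->0,1->2,3->2,4->2,4->3] -> levels [4 6 4 8 6]
Step 2: flows [4->0,1->2,3->2,4->2,3->4] -> levels [5 5 7 6 5]
Step 3: flows [0=4,2->1,2->3,2->4,3->4] -> levels [5 6 4 6 7]
Step 4: flows [4->0,1->2,3->2,4->2,4->3] -> levels [6 5 7 6 4]
Step 5: flows [0->4,2->1,2->3,2->4,3->4] -> levels [5 6 4 6 7]
  -> period-2 cycle: step 5 state = step 3 state; never stabilizes
  -> state at step 30: (30-3) mod 2 = 1, same as step 4 -> [6 5 7 6 4]

Answer: 6 5 7 6 4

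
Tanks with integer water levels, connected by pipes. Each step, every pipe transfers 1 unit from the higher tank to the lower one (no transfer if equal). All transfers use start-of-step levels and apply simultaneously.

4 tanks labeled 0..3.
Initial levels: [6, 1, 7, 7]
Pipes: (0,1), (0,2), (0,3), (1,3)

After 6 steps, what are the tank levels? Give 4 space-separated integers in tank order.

Answer: 4 5 7 5

Derivation:
Step 1: flows [0->1,2->0,3->0,3->1] -> levels [7 3 6 5]
Step 2: flows [0->1,0->2,0->3,3->1] -> levels [4 5 7 5]
Step 3: flows [1->0,2->0,3->0,1=3] -> levels [7 4 6 4]
Step 4: flows [0->1,0->2,0->3,1=3] -> levels [4 5 7 5]
  -> period-2 cycle: step 4 state = step 2 state
  -> state at step 6: (6-2) mod 2 = 0, same as step 2 -> [4 5 7 5]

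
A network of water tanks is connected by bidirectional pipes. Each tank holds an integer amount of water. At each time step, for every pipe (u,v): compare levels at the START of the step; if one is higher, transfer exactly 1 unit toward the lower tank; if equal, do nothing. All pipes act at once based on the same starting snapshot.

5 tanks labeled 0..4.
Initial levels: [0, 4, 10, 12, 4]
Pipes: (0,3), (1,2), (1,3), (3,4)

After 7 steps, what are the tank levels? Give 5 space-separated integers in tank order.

Answer: 5 5 7 8 5

Derivation:
Step 1: flows [3->0,2->1,3->1,3->4] -> levels [1 6 9 9 5]
Step 2: flows [3->0,2->1,3->1,3->4] -> levels [2 8 8 6 6]
Step 3: flows [3->0,1=2,1->3,3=4] -> levels [3 7 8 6 6]
Step 4: flows [3->0,2->1,1->3,3=4] -> levels [4 7 7 6 6]
Step 5: flows [3->0,1=2,1->3,3=4] -> levels [5 6 7 6 6]
Step 6: flows [3->0,2->1,1=3,3=4] -> levels [6 7 6 5 6]
Step 7: flows [0->3,1->2,1->3,4->3] -> levels [5 5 7 8 5]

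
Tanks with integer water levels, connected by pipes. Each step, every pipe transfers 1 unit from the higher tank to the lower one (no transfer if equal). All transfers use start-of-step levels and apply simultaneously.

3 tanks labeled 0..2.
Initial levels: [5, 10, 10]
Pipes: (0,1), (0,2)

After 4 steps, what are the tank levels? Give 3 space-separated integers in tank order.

Step 1: flows [1->0,2->0] -> levels [7 9 9]
Step 2: flows [1->0,2->0] -> levels [9 8 8]
Step 3: flows [0->1,0->2] -> levels [7 9 9]
  -> period-2 cycle: step 3 state = step 1 state
  -> state at step 4: (4-1) mod 2 = 1, same as step 2 -> [9 8 8]

Answer: 9 8 8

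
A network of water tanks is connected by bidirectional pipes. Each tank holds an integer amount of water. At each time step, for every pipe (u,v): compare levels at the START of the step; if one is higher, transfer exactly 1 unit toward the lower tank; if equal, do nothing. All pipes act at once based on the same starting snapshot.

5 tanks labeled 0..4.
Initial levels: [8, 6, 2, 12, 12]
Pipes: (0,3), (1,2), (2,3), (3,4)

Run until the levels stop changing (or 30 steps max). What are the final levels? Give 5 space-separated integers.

Answer: 9 7 9 6 9

Derivation:
Step 1: flows [3->0,1->2,3->2,3=4] -> levels [9 5 4 10 12]
Step 2: flows [3->0,1->2,3->2,4->3] -> levels [10 4 6 9 11]
Step 3: flows [0->3,2->1,3->2,4->3] -> levels [9 5 6 10 10]
Step 4: flows [3->0,2->1,3->2,3=4] -> levels [10 6 6 8 10]
Step 5: flows [0->3,1=2,3->2,4->3] -> levels [9 6 7 9 9]
Step 6: flows [0=3,2->1,3->2,3=4] -> levels [9 7 7 8 9]
Step 7: flows [0->3,1=2,3->2,4->3] -> levels [8 7 8 9 8]
Step 8: flows [3->0,2->1,3->2,3->4] -> levels [9 8 8 6 9]
Step 9: flows [0->3,1=2,2->3,4->3] -> levels [8 8 7 9 8]
Step 10: flows [3->0,1->2,3->2,3->4] -> levels [9 7 9 6 9]
Step 11: flows [0->3,2->1,2->3,4->3] -> levels [8 8 7 9 8]
  -> period-2 cycle: step 11 state = step 9 state; never stabilizes
  -> state at step 30: (30-9) mod 2 = 1, same as step 10 -> [9 7 9 6 9]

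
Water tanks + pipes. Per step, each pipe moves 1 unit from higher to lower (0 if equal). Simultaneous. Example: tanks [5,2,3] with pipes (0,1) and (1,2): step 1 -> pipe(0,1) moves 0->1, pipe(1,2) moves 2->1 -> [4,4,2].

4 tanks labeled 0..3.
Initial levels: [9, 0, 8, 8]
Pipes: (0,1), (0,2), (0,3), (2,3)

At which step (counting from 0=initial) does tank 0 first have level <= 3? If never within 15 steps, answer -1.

Step 1: flows [0->1,0->2,0->3,2=3] -> levels [6 1 9 9]
Step 2: flows [0->1,2->0,3->0,2=3] -> levels [7 2 8 8]
Step 3: flows [0->1,2->0,3->0,2=3] -> levels [8 3 7 7]
Step 4: flows [0->1,0->2,0->3,2=3] -> levels [5 4 8 8]
Step 5: flows [0->1,2->0,3->0,2=3] -> levels [6 5 7 7]
Step 6: flows [0->1,2->0,3->0,2=3] -> levels [7 6 6 6]
Step 7: flows [0->1,0->2,0->3,2=3] -> levels [4 7 7 7]
Step 8: flows [1->0,2->0,3->0,2=3] -> levels [7 6 6 6]
  -> period-2 cycle (repeats step 6); tank 0 never drops to <=3
Tank 0 never reaches <=3 within 15 steps

Answer: -1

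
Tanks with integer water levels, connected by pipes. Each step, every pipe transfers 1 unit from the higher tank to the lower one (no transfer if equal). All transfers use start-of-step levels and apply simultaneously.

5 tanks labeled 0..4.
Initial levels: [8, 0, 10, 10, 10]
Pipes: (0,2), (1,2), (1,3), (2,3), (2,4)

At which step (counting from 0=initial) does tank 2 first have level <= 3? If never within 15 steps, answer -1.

Step 1: flows [2->0,2->1,3->1,2=3,2=4] -> levels [9 2 8 9 10]
Step 2: flows [0->2,2->1,3->1,3->2,4->2] -> levels [8 4 10 7 9]
Step 3: flows [2->0,2->1,3->1,2->3,2->4] -> levels [9 6 6 7 10]
Step 4: flows [0->2,1=2,3->1,3->2,4->2] -> levels [8 7 9 5 9]
Step 5: flows [2->0,2->1,1->3,2->3,2=4] -> levels [9 7 6 7 9]
Step 6: flows [0->2,1->2,1=3,3->2,4->2] -> levels [8 6 10 6 8]
Step 7: flows [2->0,2->1,1=3,2->3,2->4] -> levels [9 7 6 7 9]
  -> period-2 cycle (repeats step 5); tank 2 never drops to <=3
Tank 2 never reaches <=3 within 15 steps

Answer: -1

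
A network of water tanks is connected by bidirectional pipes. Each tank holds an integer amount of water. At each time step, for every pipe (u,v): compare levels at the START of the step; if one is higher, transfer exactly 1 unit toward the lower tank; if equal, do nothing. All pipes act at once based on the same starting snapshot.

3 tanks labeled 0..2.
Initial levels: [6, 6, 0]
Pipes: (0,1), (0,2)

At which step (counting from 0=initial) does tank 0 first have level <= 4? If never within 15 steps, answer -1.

Step 1: flows [0=1,0->2] -> levels [5 6 1]
Step 2: flows [1->0,0->2] -> levels [5 5 2]
Step 3: flows [0=1,0->2] -> levels [4 5 3]
Tank 0 first reaches <=4 at step 3

Answer: 3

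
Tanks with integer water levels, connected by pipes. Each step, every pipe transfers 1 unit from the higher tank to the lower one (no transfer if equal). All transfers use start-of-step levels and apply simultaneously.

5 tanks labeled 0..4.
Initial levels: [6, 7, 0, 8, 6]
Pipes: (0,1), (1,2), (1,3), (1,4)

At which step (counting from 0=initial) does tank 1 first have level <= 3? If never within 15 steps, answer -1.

Answer: 3

Derivation:
Step 1: flows [1->0,1->2,3->1,1->4] -> levels [7 5 1 7 7]
Step 2: flows [0->1,1->2,3->1,4->1] -> levels [6 7 2 6 6]
Step 3: flows [1->0,1->2,1->3,1->4] -> levels [7 3 3 7 7]
Tank 1 first reaches <=3 at step 3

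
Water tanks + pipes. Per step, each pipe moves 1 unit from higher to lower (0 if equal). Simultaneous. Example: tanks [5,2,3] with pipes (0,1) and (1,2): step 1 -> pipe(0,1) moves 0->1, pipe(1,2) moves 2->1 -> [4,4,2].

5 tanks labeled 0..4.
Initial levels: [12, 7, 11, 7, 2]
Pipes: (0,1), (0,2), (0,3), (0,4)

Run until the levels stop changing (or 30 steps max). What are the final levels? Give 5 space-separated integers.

Step 1: flows [0->1,0->2,0->3,0->4] -> levels [8 8 12 8 3]
Step 2: flows [0=1,2->0,0=3,0->4] -> levels [8 8 11 8 4]
Step 3: flows [0=1,2->0,0=3,0->4] -> levels [8 8 10 8 5]
Step 4: flows [0=1,2->0,0=3,0->4] -> levels [8 8 9 8 6]
Step 5: flows [0=1,2->0,0=3,0->4] -> levels [8 8 8 8 7]
Step 6: flows [0=1,0=2,0=3,0->4] -> levels [7 8 8 8 8]
Step 7: flows [1->0,2->0,3->0,4->0] -> levels [11 7 7 7 7]
Step 8: flows [0->1,0->2,0->3,0->4] -> levels [7 8 8 8 8]
  -> period-2 cycle: step 8 state = step 6 state; never stabilizes
  -> state at step 30: (30-6) mod 2 = 0, same as step 6 -> [7 8 8 8 8]

Answer: 7 8 8 8 8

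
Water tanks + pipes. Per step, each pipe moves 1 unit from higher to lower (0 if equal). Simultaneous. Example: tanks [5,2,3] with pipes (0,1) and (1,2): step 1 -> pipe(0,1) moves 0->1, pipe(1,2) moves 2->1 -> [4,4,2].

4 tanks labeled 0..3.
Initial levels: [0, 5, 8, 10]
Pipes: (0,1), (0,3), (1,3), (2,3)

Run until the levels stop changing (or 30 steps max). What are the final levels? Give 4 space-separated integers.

Answer: 5 5 6 7

Derivation:
Step 1: flows [1->0,3->0,3->1,3->2] -> levels [2 5 9 7]
Step 2: flows [1->0,3->0,3->1,2->3] -> levels [4 5 8 6]
Step 3: flows [1->0,3->0,3->1,2->3] -> levels [6 5 7 5]
Step 4: flows [0->1,0->3,1=3,2->3] -> levels [4 6 6 7]
Step 5: flows [1->0,3->0,3->1,3->2] -> levels [6 6 7 4]
Step 6: flows [0=1,0->3,1->3,2->3] -> levels [5 5 6 7]
Step 7: flows [0=1,3->0,3->1,3->2] -> levels [6 6 7 4]
  -> period-2 cycle: step 7 state = step 5 state; never stabilizes
  -> state at step 30: (30-5) mod 2 = 1, same as step 6 -> [5 5 6 7]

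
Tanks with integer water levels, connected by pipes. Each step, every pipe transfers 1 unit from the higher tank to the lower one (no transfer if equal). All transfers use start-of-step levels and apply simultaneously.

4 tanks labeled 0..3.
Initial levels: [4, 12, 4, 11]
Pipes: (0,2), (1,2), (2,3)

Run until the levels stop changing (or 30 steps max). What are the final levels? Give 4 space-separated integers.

Answer: 7 7 10 7

Derivation:
Step 1: flows [0=2,1->2,3->2] -> levels [4 11 6 10]
Step 2: flows [2->0,1->2,3->2] -> levels [5 10 7 9]
Step 3: flows [2->0,1->2,3->2] -> levels [6 9 8 8]
Step 4: flows [2->0,1->2,2=3] -> levels [7 8 8 8]
Step 5: flows [2->0,1=2,2=3] -> levels [8 8 7 8]
Step 6: flows [0->2,1->2,3->2] -> levels [7 7 10 7]
Step 7: flows [2->0,2->1,2->3] -> levels [8 8 7 8]
  -> period-2 cycle: step 7 state = step 5 state; never stabilizes
  -> state at step 30: (30-5) mod 2 = 1, same as step 6 -> [7 7 10 7]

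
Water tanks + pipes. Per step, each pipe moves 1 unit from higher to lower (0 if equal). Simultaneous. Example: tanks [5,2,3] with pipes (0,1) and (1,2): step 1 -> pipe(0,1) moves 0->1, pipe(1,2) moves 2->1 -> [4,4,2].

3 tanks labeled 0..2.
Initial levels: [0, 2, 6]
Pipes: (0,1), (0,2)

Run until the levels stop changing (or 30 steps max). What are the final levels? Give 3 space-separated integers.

Answer: 2 3 3

Derivation:
Step 1: flows [1->0,2->0] -> levels [2 1 5]
Step 2: flows [0->1,2->0] -> levels [2 2 4]
Step 3: flows [0=1,2->0] -> levels [3 2 3]
Step 4: flows [0->1,0=2] -> levels [2 3 3]
Step 5: flows [1->0,2->0] -> levels [4 2 2]
Step 6: flows [0->1,0->2] -> levels [2 3 3]
  -> period-2 cycle: step 6 state = step 4 state; never stabilizes
  -> state at step 30: (30-4) mod 2 = 0, same as step 4 -> [2 3 3]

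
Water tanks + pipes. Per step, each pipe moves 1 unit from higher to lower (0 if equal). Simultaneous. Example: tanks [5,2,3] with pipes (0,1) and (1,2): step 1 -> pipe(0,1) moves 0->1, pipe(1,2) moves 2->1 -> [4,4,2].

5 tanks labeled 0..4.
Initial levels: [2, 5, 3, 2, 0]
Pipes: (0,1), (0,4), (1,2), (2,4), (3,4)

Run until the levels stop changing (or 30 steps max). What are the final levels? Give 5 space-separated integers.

Step 1: flows [1->0,0->4,1->2,2->4,3->4] -> levels [2 3 3 1 3]
Step 2: flows [1->0,4->0,1=2,2=4,4->3] -> levels [4 2 3 2 1]
Step 3: flows [0->1,0->4,2->1,2->4,3->4] -> levels [2 4 1 1 4]
Step 4: flows [1->0,4->0,1->2,4->2,4->3] -> levels [4 2 3 2 1]
  -> period-2 cycle: step 4 state = step 2 state; never stabilizes
  -> state at step 30: (30-2) mod 2 = 0, same as step 2 -> [4 2 3 2 1]

Answer: 4 2 3 2 1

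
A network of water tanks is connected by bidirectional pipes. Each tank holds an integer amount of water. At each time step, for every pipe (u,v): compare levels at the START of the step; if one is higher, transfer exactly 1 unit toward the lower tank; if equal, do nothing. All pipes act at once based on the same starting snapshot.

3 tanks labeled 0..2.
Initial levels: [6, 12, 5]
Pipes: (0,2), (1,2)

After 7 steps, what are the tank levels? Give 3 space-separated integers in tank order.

Answer: 8 8 7

Derivation:
Step 1: flows [0->2,1->2] -> levels [5 11 7]
Step 2: flows [2->0,1->2] -> levels [6 10 7]
Step 3: flows [2->0,1->2] -> levels [7 9 7]
Step 4: flows [0=2,1->2] -> levels [7 8 8]
Step 5: flows [2->0,1=2] -> levels [8 8 7]
Step 6: flows [0->2,1->2] -> levels [7 7 9]
Step 7: flows [2->0,2->1] -> levels [8 8 7]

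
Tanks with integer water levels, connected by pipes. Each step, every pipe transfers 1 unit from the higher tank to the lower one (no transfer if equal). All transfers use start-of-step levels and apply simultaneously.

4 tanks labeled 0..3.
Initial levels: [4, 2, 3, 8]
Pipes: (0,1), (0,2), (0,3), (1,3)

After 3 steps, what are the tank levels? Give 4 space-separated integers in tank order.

Step 1: flows [0->1,0->2,3->0,3->1] -> levels [3 4 4 6]
Step 2: flows [1->0,2->0,3->0,3->1] -> levels [6 4 3 4]
Step 3: flows [0->1,0->2,0->3,1=3] -> levels [3 5 4 5]

Answer: 3 5 4 5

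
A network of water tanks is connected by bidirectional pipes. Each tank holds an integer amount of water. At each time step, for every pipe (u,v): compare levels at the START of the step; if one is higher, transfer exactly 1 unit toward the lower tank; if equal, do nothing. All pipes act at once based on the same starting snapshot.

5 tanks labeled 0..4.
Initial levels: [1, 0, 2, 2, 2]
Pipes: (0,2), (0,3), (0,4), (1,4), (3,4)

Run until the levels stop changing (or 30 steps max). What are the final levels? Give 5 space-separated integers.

Step 1: flows [2->0,3->0,4->0,4->1,3=4] -> levels [4 1 1 1 0]
Step 2: flows [0->2,0->3,0->4,1->4,3->4] -> levels [1 0 2 1 3]
Step 3: flows [2->0,0=3,4->0,4->1,4->3] -> levels [3 1 1 2 0]
Step 4: flows [0->2,0->3,0->4,1->4,3->4] -> levels [0 0 2 2 3]
Step 5: flows [2->0,3->0,4->0,4->1,4->3] -> levels [3 1 1 2 0]
  -> period-2 cycle: step 5 state = step 3 state; never stabilizes
  -> state at step 30: (30-3) mod 2 = 1, same as step 4 -> [0 0 2 2 3]

Answer: 0 0 2 2 3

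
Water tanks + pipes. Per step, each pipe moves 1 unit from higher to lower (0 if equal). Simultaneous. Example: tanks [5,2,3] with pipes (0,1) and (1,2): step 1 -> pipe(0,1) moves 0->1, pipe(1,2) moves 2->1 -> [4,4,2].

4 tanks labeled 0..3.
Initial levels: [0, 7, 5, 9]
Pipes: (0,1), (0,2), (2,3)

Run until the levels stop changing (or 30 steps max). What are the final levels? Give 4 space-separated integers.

Answer: 4 5 7 5

Derivation:
Step 1: flows [1->0,2->0,3->2] -> levels [2 6 5 8]
Step 2: flows [1->0,2->0,3->2] -> levels [4 5 5 7]
Step 3: flows [1->0,2->0,3->2] -> levels [6 4 5 6]
Step 4: flows [0->1,0->2,3->2] -> levels [4 5 7 5]
Step 5: flows [1->0,2->0,2->3] -> levels [6 4 5 6]
  -> period-2 cycle: step 5 state = step 3 state; never stabilizes
  -> state at step 30: (30-3) mod 2 = 1, same as step 4 -> [4 5 7 5]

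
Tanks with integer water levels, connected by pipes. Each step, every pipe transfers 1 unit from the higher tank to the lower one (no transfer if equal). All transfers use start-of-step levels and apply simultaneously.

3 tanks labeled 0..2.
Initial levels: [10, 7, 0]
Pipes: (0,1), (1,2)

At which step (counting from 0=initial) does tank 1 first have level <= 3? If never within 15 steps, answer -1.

Step 1: flows [0->1,1->2] -> levels [9 7 1]
Step 2: flows [0->1,1->2] -> levels [8 7 2]
Step 3: flows [0->1,1->2] -> levels [7 7 3]
Step 4: flows [0=1,1->2] -> levels [7 6 4]
Step 5: flows [0->1,1->2] -> levels [6 6 5]
Step 6: flows [0=1,1->2] -> levels [6 5 6]
Step 7: flows [0->1,2->1] -> levels [5 7 5]
Step 8: flows [1->0,1->2] -> levels [6 5 6]
  -> period-2 cycle (repeats step 6); tank 1 never drops to <=3
Tank 1 never reaches <=3 within 15 steps

Answer: -1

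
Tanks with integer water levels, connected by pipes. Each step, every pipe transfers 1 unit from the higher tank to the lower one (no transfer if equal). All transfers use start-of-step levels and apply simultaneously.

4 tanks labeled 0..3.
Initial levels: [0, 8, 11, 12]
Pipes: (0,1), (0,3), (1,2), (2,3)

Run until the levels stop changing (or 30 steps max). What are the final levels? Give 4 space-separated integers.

Answer: 6 9 7 9

Derivation:
Step 1: flows [1->0,3->0,2->1,3->2] -> levels [2 8 11 10]
Step 2: flows [1->0,3->0,2->1,2->3] -> levels [4 8 9 10]
Step 3: flows [1->0,3->0,2->1,3->2] -> levels [6 8 9 8]
Step 4: flows [1->0,3->0,2->1,2->3] -> levels [8 8 7 8]
Step 5: flows [0=1,0=3,1->2,3->2] -> levels [8 7 9 7]
Step 6: flows [0->1,0->3,2->1,2->3] -> levels [6 9 7 9]
Step 7: flows [1->0,3->0,1->2,3->2] -> levels [8 7 9 7]
  -> period-2 cycle: step 7 state = step 5 state; never stabilizes
  -> state at step 30: (30-5) mod 2 = 1, same as step 6 -> [6 9 7 9]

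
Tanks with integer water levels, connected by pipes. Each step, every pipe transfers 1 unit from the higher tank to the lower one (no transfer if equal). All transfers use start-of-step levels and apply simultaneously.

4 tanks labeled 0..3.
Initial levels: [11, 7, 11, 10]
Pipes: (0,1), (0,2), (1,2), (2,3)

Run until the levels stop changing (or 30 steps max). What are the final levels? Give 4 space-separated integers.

Step 1: flows [0->1,0=2,2->1,2->3] -> levels [10 9 9 11]
Step 2: flows [0->1,0->2,1=2,3->2] -> levels [8 10 11 10]
Step 3: flows [1->0,2->0,2->1,2->3] -> levels [10 10 8 11]
Step 4: flows [0=1,0->2,1->2,3->2] -> levels [9 9 11 10]
Step 5: flows [0=1,2->0,2->1,2->3] -> levels [10 10 8 11]
  -> period-2 cycle: step 5 state = step 3 state; never stabilizes
  -> state at step 30: (30-3) mod 2 = 1, same as step 4 -> [9 9 11 10]

Answer: 9 9 11 10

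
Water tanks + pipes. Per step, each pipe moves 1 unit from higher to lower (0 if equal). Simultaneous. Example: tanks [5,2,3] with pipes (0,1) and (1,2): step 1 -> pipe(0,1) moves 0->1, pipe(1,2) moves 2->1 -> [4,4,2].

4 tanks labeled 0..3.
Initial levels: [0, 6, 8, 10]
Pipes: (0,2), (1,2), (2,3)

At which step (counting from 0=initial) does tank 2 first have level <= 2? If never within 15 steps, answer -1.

Step 1: flows [2->0,2->1,3->2] -> levels [1 7 7 9]
Step 2: flows [2->0,1=2,3->2] -> levels [2 7 7 8]
Step 3: flows [2->0,1=2,3->2] -> levels [3 7 7 7]
Step 4: flows [2->0,1=2,2=3] -> levels [4 7 6 7]
Step 5: flows [2->0,1->2,3->2] -> levels [5 6 7 6]
Step 6: flows [2->0,2->1,2->3] -> levels [6 7 4 7]
Step 7: flows [0->2,1->2,3->2] -> levels [5 6 7 6]
  -> period-2 cycle (repeats step 5); tank 2 never drops to <=2
Tank 2 never reaches <=2 within 15 steps

Answer: -1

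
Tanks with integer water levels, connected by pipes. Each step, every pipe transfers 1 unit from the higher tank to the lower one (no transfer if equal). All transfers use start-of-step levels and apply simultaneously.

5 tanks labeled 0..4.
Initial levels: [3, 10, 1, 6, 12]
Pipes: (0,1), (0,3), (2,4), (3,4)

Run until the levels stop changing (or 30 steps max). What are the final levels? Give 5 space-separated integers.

Answer: 8 7 5 5 7

Derivation:
Step 1: flows [1->0,3->0,4->2,4->3] -> levels [5 9 2 6 10]
Step 2: flows [1->0,3->0,4->2,4->3] -> levels [7 8 3 6 8]
Step 3: flows [1->0,0->3,4->2,4->3] -> levels [7 7 4 8 6]
Step 4: flows [0=1,3->0,4->2,3->4] -> levels [8 7 5 6 6]
Step 5: flows [0->1,0->3,4->2,3=4] -> levels [6 8 6 7 5]
Step 6: flows [1->0,3->0,2->4,3->4] -> levels [8 7 5 5 7]
Step 7: flows [0->1,0->3,4->2,4->3] -> levels [6 8 6 7 5]
  -> period-2 cycle: step 7 state = step 5 state; never stabilizes
  -> state at step 30: (30-5) mod 2 = 1, same as step 6 -> [8 7 5 5 7]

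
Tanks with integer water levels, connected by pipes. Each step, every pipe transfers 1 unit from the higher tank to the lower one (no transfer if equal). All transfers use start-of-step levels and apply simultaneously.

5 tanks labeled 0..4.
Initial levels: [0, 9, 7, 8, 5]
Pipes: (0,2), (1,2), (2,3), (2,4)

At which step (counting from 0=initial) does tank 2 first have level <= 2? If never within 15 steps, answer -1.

Answer: -1

Derivation:
Step 1: flows [2->0,1->2,3->2,2->4] -> levels [1 8 7 7 6]
Step 2: flows [2->0,1->2,2=3,2->4] -> levels [2 7 6 7 7]
Step 3: flows [2->0,1->2,3->2,4->2] -> levels [3 6 8 6 6]
Step 4: flows [2->0,2->1,2->3,2->4] -> levels [4 7 4 7 7]
Step 5: flows [0=2,1->2,3->2,4->2] -> levels [4 6 7 6 6]
Step 6: flows [2->0,2->1,2->3,2->4] -> levels [5 7 3 7 7]
Step 7: flows [0->2,1->2,3->2,4->2] -> levels [4 6 7 6 6]
  -> period-2 cycle (repeats step 5); tank 2 never drops to <=2
Tank 2 never reaches <=2 within 15 steps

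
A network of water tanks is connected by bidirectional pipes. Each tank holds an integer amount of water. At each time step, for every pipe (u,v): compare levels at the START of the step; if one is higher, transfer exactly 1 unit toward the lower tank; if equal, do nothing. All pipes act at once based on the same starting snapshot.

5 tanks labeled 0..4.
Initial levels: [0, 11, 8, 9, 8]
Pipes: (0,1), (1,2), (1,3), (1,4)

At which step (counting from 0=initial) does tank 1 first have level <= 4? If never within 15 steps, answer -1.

Step 1: flows [1->0,1->2,1->3,1->4] -> levels [1 7 9 10 9]
Step 2: flows [1->0,2->1,3->1,4->1] -> levels [2 9 8 9 8]
Step 3: flows [1->0,1->2,1=3,1->4] -> levels [3 6 9 9 9]
Step 4: flows [1->0,2->1,3->1,4->1] -> levels [4 8 8 8 8]
Step 5: flows [1->0,1=2,1=3,1=4] -> levels [5 7 8 8 8]
Step 6: flows [1->0,2->1,3->1,4->1] -> levels [6 9 7 7 7]
Step 7: flows [1->0,1->2,1->3,1->4] -> levels [7 5 8 8 8]
Step 8: flows [0->1,2->1,3->1,4->1] -> levels [6 9 7 7 7]
  -> period-2 cycle (repeats step 6); tank 1 never drops to <=4
Tank 1 never reaches <=4 within 15 steps

Answer: -1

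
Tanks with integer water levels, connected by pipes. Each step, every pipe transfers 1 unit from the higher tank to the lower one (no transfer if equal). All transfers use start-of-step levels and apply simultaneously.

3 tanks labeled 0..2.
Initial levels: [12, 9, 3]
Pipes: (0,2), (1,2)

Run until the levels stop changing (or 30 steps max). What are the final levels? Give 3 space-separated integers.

Answer: 8 8 8

Derivation:
Step 1: flows [0->2,1->2] -> levels [11 8 5]
Step 2: flows [0->2,1->2] -> levels [10 7 7]
Step 3: flows [0->2,1=2] -> levels [9 7 8]
Step 4: flows [0->2,2->1] -> levels [8 8 8]
Step 5: flows [0=2,1=2] -> levels [8 8 8]
  -> stable (no change)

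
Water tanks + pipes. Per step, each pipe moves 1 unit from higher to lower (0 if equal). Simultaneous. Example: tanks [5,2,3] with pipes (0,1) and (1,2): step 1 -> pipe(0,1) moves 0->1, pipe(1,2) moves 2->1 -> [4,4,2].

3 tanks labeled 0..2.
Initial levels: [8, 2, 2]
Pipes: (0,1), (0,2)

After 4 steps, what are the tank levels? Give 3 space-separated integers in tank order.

Step 1: flows [0->1,0->2] -> levels [6 3 3]
Step 2: flows [0->1,0->2] -> levels [4 4 4]
Step 3: flows [0=1,0=2] -> levels [4 4 4]
  -> stable; steps 4..4 unchanged -> [4 4 4]

Answer: 4 4 4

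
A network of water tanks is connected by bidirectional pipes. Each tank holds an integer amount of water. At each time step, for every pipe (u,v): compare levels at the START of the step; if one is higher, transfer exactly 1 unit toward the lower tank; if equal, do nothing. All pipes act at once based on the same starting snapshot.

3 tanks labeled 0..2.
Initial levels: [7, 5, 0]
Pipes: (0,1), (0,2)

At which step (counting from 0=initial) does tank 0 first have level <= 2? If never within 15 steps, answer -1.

Step 1: flows [0->1,0->2] -> levels [5 6 1]
Step 2: flows [1->0,0->2] -> levels [5 5 2]
Step 3: flows [0=1,0->2] -> levels [4 5 3]
Step 4: flows [1->0,0->2] -> levels [4 4 4]
Step 5: flows [0=1,0=2] -> levels [4 4 4]
  -> stable; tank 0 stays at 4 > 2
Tank 0 never reaches <=2 within 15 steps

Answer: -1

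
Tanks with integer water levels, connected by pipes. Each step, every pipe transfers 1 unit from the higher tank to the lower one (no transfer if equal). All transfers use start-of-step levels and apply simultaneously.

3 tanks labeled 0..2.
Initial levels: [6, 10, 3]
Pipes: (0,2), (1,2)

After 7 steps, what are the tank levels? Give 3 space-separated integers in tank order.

Answer: 7 7 5

Derivation:
Step 1: flows [0->2,1->2] -> levels [5 9 5]
Step 2: flows [0=2,1->2] -> levels [5 8 6]
Step 3: flows [2->0,1->2] -> levels [6 7 6]
Step 4: flows [0=2,1->2] -> levels [6 6 7]
Step 5: flows [2->0,2->1] -> levels [7 7 5]
Step 6: flows [0->2,1->2] -> levels [6 6 7]
  -> period-2 cycle: step 6 state = step 4 state
  -> state at step 7: (7-4) mod 2 = 1, same as step 5 -> [7 7 5]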